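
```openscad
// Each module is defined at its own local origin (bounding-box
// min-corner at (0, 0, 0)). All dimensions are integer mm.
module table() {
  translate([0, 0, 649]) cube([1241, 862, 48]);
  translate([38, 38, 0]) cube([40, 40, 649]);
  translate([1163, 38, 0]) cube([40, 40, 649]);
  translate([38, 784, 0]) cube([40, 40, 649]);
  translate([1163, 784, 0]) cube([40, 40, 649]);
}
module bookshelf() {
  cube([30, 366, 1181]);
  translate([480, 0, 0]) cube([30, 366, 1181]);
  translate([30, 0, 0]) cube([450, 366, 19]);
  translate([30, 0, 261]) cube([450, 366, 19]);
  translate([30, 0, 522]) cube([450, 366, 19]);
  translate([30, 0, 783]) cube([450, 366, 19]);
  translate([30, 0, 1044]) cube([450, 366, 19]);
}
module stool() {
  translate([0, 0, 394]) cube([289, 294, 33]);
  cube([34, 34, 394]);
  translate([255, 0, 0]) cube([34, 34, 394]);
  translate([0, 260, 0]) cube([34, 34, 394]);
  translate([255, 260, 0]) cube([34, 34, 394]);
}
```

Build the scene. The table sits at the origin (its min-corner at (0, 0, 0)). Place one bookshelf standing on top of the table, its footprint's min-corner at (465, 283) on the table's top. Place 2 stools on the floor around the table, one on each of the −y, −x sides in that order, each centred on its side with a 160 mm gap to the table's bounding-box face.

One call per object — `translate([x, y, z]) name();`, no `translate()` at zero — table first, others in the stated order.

table();
translate([465, 283, 697]) bookshelf();
translate([476, -454, 0]) stool();
translate([-449, 284, 0]) stool();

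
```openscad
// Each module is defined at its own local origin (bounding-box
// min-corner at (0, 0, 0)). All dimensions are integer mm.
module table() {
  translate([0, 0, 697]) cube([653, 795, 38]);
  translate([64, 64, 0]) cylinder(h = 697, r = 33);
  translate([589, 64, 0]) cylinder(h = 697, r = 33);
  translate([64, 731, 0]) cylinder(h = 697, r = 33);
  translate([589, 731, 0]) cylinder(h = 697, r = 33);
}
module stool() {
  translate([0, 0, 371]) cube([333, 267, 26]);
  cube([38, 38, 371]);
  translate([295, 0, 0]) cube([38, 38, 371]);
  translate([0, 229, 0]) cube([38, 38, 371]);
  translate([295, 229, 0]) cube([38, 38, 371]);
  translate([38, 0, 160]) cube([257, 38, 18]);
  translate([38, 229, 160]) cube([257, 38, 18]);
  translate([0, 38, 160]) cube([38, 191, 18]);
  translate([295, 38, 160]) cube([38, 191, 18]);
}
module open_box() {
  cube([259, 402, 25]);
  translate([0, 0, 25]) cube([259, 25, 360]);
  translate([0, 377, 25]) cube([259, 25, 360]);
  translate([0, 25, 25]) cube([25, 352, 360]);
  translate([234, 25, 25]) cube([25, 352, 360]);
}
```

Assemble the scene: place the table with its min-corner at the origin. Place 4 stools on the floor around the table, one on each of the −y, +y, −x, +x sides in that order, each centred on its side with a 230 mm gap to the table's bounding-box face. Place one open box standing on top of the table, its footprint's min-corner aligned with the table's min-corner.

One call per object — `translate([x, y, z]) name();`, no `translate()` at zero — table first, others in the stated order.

table();
translate([160, -497, 0]) stool();
translate([160, 1025, 0]) stool();
translate([-563, 264, 0]) stool();
translate([883, 264, 0]) stool();
translate([0, 0, 735]) open_box();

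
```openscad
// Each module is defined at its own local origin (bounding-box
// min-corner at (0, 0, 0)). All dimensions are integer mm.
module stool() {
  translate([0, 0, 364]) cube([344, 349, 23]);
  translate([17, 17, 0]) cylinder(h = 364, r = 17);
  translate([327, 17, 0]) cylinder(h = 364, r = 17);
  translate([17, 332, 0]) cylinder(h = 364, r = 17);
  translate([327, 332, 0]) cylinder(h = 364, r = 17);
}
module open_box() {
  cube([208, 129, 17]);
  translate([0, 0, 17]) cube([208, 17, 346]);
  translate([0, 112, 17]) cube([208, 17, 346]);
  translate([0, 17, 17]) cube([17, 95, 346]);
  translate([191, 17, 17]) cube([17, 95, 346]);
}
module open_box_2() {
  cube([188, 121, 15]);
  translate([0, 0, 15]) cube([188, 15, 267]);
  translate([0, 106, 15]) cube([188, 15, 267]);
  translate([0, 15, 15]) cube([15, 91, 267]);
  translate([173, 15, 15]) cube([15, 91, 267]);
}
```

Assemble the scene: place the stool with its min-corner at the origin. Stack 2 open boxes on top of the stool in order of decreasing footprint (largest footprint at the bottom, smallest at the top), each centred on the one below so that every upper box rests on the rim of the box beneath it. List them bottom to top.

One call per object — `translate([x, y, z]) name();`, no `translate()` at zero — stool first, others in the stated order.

stool();
translate([68, 110, 387]) open_box();
translate([78, 114, 750]) open_box_2();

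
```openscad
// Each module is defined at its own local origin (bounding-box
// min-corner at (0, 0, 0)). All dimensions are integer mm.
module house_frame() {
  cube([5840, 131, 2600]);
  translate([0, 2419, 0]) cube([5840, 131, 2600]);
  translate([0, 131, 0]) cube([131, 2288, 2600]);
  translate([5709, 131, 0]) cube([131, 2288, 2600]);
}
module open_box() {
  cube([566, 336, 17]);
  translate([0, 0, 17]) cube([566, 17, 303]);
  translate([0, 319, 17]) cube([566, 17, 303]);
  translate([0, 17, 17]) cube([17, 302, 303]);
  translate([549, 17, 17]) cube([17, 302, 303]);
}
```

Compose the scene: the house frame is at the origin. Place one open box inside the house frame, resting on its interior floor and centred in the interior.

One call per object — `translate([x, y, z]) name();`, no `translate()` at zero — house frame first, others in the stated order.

house_frame();
translate([2637, 1107, 0]) open_box();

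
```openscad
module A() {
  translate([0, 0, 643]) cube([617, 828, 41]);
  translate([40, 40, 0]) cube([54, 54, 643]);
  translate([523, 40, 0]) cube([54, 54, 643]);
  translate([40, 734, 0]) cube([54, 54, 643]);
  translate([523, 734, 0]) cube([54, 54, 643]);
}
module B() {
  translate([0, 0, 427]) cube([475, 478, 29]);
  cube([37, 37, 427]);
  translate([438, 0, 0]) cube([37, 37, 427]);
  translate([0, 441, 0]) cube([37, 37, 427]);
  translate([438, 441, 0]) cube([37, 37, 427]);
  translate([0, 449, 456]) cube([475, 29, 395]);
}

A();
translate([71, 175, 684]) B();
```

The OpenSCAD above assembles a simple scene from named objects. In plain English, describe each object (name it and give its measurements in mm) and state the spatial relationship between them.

A is a rectangular dining table. The top is 617×828×41 mm with its upper surface at z = 684 mm. It stands on four 54×54 mm square legs, each inset 40 mm from the nearest pair of top edges, running from the floor to the underside of the top.

B is a chair: 475×478 mm seat, 29 mm thick, top at z = 456 mm, on four 37 mm square corner legs flush with the seat edges. A 29 mm thick backrest slab spans the full seat width, extending 395 mm above the seat top, its back face flush with the seat's +y edge.

The chair is on top of the table, centred.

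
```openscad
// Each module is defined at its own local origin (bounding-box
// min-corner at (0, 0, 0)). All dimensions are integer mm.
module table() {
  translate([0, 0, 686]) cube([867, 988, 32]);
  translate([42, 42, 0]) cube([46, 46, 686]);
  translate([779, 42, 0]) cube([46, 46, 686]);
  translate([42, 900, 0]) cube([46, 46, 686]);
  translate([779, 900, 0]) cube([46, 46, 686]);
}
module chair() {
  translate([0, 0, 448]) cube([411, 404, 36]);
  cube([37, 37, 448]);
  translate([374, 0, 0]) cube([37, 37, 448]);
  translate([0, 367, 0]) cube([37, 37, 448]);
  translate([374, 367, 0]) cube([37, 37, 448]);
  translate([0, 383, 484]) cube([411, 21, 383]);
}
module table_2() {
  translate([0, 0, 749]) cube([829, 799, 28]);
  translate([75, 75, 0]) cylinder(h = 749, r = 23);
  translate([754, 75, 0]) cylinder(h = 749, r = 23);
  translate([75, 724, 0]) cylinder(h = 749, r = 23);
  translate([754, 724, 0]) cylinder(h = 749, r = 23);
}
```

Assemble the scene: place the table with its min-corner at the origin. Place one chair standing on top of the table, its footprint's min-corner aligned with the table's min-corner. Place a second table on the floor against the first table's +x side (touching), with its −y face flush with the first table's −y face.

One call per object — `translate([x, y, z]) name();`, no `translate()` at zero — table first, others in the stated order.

table();
translate([0, 0, 718]) chair();
translate([867, 0, 0]) table_2();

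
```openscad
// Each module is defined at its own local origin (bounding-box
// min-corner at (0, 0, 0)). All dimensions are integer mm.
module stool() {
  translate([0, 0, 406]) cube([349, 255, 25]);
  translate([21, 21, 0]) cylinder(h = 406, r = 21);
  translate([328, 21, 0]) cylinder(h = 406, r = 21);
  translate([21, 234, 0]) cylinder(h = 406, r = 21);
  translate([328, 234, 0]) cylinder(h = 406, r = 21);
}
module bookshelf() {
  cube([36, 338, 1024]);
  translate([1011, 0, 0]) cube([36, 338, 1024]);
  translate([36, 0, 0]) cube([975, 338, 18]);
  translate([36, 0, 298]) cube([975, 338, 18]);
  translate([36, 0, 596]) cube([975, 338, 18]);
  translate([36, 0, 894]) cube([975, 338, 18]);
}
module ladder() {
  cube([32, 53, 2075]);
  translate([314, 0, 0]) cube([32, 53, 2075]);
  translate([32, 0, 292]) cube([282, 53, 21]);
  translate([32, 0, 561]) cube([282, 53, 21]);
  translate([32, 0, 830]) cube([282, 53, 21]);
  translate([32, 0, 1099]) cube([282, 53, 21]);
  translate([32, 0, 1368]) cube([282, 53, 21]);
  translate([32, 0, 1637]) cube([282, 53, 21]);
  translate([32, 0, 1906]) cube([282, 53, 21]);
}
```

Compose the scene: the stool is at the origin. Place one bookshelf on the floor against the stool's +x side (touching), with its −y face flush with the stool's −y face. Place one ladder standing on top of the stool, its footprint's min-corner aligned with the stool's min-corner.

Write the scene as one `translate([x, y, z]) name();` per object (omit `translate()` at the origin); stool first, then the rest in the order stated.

stool();
translate([349, 0, 0]) bookshelf();
translate([0, 0, 431]) ladder();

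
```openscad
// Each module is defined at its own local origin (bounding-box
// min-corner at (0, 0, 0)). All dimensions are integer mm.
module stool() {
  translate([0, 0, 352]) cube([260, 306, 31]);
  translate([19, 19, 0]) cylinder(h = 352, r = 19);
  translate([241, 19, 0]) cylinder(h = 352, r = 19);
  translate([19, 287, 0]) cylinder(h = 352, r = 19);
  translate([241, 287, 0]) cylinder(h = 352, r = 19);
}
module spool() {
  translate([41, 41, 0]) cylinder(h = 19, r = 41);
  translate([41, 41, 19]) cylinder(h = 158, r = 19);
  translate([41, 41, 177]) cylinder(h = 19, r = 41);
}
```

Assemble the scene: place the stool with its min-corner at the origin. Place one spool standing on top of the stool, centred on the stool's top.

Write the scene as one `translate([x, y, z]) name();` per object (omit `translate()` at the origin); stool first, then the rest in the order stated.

stool();
translate([89, 112, 383]) spool();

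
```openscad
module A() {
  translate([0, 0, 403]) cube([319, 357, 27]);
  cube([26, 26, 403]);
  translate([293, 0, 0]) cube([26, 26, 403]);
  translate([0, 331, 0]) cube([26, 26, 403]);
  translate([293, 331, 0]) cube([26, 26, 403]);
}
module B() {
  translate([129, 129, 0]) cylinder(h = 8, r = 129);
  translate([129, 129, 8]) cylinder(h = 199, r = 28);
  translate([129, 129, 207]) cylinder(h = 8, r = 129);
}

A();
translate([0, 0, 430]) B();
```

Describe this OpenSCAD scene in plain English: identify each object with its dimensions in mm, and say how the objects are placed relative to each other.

A is a simple wooden stool: a rectangular seat 319 mm (x) by 357 mm (y), 27 mm thick, top face at z = 430 mm, on four square legs, each 26×26 mm in cross-section. The legs rest on z = 0, each flush with a corner of the seat.

B is a spool: two coaxial disc flanges of radius 129 mm and thickness 8 mm, joined by a core cylinder of radius 28 mm and height 199 mm. The lower flange rests on z = 0 and the three cylinders share a vertical axis.

The spool is on top of the stool.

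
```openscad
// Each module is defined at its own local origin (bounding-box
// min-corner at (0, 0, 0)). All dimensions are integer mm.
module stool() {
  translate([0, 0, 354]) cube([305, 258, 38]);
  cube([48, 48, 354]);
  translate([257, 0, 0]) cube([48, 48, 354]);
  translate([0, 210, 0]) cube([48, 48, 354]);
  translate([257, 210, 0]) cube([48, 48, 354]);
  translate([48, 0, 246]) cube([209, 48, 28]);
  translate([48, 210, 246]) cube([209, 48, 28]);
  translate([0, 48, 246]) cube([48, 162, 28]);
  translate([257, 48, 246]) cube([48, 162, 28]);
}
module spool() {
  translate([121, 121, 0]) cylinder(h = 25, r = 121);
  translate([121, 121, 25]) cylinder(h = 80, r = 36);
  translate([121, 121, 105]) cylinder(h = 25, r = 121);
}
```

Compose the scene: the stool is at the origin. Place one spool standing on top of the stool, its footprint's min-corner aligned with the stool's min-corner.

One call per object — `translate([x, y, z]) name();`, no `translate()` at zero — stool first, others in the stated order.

stool();
translate([0, 0, 392]) spool();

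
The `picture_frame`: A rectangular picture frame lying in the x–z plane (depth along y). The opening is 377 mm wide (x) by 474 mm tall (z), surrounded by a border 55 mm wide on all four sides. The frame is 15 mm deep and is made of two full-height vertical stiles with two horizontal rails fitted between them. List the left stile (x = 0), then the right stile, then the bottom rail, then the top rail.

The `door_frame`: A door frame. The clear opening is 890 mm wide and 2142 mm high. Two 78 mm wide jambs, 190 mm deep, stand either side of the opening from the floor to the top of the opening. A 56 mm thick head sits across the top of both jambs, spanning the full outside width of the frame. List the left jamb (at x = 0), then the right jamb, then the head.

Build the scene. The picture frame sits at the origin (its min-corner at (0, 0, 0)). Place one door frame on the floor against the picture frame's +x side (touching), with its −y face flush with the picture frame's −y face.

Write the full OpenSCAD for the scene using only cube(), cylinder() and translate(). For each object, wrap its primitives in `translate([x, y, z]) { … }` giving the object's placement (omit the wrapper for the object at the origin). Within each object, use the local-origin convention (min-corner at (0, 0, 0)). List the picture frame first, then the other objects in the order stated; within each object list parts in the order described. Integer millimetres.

cube([55, 15, 584]);
translate([432, 0, 0]) cube([55, 15, 584]);
translate([55, 0, 0]) cube([377, 15, 55]);
translate([55, 0, 529]) cube([377, 15, 55]);
translate([487, 0, 0]) {
  cube([78, 190, 2142]);
  translate([968, 0, 0]) cube([78, 190, 2142]);
  translate([0, 0, 2142]) cube([1046, 190, 56]);
}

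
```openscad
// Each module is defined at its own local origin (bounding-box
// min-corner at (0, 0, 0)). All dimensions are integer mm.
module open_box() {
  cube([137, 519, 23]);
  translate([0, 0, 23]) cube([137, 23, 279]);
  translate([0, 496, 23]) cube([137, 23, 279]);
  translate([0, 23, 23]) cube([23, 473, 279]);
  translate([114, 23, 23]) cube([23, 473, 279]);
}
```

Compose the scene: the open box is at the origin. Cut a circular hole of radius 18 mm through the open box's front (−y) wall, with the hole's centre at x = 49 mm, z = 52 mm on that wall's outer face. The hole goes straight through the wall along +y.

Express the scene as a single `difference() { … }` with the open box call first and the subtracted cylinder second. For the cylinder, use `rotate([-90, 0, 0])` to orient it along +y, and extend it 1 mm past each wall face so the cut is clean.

difference() {
  open_box();
  translate([49, -1, 52]) rotate([-90, 0, 0]) cylinder(h = 25, r = 18);
}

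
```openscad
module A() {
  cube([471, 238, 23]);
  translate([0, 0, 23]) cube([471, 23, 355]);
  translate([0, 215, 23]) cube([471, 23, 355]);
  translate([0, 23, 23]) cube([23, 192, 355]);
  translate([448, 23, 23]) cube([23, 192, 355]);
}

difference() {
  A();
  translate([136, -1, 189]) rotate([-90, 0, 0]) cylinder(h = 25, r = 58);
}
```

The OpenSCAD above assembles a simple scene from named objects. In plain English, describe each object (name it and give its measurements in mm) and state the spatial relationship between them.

A is an open-topped rectangular box: outside dimensions 471×238×378 mm, with a uniform wall and base thickness of 23 mm. The base is a full 471×238 slab on the floor; four walls sit on top of the base. The front and back walls (the −y and +y sides) span the full width; the two side walls fit between them.

The open box has a circular hole of radius 58 mm through its front wall, centred at (x = 136, z = 189).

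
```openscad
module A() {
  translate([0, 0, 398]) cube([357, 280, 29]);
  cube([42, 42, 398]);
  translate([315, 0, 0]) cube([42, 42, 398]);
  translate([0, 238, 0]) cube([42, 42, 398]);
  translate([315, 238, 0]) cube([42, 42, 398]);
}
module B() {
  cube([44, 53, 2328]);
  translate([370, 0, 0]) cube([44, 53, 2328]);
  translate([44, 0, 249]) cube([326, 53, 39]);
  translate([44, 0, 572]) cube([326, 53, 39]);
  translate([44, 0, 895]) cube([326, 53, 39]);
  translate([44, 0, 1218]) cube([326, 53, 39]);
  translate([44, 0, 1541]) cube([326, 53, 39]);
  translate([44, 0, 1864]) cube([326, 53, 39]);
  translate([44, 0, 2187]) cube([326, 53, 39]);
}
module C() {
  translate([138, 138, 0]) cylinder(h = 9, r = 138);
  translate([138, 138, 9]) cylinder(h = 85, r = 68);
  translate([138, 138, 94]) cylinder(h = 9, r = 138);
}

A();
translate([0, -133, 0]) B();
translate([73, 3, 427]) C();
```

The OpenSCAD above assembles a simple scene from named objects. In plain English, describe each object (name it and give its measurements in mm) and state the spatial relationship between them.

A is a simple wooden stool: a rectangular seat 357 mm (x) by 280 mm (y), 29 mm thick, top face at z = 427 mm, on four square legs, each 42×42 mm in cross-section. The legs rest on z = 0, each flush with a corner of the seat.

B is a wooden ladder with two side rails of 44×53 mm section and 2328 mm height, set 414 mm apart overall. Between them run 7 rectangular rungs (53 mm deep, 39 mm thick), front faces flush with the rails' −y face. The bottom of the first rung is 249 mm above the floor and each subsequent rung is 323 mm higher than the one below.

C is a spool: two coaxial disc flanges of radius 138 mm and thickness 9 mm, joined by a core cylinder of radius 68 mm and height 85 mm. The lower flange rests on z = 0 and the three cylinders share a vertical axis.

The ladder is on the floor beside the stool on its −y side. The spool is on top of the stool.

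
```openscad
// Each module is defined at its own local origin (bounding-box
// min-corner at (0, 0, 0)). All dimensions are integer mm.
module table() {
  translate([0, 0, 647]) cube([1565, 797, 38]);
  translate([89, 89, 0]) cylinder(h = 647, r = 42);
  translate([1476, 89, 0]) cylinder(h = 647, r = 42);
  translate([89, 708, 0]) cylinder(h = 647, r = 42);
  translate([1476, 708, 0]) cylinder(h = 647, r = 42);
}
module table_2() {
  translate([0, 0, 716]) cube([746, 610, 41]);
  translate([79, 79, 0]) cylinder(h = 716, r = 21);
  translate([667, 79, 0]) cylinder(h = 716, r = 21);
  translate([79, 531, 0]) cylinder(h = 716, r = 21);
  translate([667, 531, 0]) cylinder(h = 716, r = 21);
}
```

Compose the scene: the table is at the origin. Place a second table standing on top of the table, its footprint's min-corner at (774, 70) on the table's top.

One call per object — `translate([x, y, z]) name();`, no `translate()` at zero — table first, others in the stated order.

table();
translate([774, 70, 685]) table_2();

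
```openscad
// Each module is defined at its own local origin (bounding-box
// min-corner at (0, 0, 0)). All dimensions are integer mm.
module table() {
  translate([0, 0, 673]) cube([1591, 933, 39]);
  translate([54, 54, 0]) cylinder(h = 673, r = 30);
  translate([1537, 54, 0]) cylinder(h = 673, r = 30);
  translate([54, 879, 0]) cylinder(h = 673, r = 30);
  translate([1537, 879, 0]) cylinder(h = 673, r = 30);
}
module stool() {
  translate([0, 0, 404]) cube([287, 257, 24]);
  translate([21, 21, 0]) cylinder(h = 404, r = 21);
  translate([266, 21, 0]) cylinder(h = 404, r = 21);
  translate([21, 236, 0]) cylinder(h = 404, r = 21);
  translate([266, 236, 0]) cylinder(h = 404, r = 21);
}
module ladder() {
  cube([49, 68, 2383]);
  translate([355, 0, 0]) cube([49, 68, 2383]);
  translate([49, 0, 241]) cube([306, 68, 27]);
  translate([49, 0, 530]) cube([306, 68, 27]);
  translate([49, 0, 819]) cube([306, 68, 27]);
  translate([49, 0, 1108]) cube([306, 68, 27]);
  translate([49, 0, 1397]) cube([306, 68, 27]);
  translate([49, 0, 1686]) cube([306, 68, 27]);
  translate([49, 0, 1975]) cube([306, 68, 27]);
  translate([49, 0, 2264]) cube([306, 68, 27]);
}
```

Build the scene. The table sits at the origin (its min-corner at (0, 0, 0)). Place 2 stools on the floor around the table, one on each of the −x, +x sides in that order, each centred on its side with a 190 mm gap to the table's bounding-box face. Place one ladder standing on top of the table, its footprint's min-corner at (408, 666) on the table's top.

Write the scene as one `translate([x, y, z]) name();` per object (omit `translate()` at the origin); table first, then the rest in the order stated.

table();
translate([-477, 338, 0]) stool();
translate([1781, 338, 0]) stool();
translate([408, 666, 712]) ladder();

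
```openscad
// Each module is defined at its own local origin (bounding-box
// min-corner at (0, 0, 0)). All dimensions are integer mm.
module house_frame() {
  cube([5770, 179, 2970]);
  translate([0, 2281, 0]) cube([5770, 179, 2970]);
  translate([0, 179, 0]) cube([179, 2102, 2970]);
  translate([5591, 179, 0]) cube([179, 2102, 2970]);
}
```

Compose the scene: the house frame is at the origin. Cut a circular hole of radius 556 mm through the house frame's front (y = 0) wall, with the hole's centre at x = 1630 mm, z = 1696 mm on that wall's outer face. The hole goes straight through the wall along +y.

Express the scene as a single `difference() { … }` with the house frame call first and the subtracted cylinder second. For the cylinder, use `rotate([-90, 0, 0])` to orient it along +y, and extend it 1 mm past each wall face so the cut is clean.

difference() {
  house_frame();
  translate([1630, -1, 1696]) rotate([-90, 0, 0]) cylinder(h = 181, r = 556);
}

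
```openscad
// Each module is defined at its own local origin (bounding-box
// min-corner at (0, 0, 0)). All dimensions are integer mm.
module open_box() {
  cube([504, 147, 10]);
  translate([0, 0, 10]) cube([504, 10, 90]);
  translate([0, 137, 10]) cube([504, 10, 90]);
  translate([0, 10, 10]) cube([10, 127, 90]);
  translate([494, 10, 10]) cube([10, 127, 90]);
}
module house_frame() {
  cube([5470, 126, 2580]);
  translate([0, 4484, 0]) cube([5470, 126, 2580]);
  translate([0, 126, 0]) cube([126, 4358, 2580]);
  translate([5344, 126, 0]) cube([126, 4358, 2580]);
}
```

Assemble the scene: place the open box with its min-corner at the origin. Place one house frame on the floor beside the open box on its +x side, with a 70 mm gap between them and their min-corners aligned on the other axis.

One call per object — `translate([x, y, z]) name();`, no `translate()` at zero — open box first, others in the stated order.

open_box();
translate([574, 0, 0]) house_frame();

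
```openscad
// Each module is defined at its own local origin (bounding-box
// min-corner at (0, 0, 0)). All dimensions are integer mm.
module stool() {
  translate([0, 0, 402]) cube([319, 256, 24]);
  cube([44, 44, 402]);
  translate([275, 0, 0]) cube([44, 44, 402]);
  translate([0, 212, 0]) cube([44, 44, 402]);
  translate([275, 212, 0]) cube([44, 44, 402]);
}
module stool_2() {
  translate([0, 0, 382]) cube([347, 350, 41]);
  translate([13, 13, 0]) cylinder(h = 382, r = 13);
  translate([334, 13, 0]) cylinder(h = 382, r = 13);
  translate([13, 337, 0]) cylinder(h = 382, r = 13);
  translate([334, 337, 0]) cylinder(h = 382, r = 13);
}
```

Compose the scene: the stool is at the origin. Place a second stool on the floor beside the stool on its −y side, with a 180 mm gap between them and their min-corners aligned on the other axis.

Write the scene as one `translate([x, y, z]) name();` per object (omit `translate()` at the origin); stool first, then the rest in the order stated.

stool();
translate([0, -530, 0]) stool_2();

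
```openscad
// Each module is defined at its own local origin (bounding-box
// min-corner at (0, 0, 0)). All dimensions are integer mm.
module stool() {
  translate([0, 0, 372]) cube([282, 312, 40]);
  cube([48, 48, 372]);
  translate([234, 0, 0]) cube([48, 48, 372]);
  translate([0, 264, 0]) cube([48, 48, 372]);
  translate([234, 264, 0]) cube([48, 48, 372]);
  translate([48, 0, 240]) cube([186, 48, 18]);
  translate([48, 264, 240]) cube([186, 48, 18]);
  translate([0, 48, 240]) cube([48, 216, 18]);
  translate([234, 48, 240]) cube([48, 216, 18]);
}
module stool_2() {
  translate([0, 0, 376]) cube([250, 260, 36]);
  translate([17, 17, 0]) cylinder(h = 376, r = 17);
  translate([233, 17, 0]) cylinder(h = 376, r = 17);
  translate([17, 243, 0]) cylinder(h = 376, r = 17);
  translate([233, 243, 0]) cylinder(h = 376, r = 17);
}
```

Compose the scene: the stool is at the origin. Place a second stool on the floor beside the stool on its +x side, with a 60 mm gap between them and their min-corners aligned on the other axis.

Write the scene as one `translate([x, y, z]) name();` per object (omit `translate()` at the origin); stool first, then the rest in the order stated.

stool();
translate([342, 0, 0]) stool_2();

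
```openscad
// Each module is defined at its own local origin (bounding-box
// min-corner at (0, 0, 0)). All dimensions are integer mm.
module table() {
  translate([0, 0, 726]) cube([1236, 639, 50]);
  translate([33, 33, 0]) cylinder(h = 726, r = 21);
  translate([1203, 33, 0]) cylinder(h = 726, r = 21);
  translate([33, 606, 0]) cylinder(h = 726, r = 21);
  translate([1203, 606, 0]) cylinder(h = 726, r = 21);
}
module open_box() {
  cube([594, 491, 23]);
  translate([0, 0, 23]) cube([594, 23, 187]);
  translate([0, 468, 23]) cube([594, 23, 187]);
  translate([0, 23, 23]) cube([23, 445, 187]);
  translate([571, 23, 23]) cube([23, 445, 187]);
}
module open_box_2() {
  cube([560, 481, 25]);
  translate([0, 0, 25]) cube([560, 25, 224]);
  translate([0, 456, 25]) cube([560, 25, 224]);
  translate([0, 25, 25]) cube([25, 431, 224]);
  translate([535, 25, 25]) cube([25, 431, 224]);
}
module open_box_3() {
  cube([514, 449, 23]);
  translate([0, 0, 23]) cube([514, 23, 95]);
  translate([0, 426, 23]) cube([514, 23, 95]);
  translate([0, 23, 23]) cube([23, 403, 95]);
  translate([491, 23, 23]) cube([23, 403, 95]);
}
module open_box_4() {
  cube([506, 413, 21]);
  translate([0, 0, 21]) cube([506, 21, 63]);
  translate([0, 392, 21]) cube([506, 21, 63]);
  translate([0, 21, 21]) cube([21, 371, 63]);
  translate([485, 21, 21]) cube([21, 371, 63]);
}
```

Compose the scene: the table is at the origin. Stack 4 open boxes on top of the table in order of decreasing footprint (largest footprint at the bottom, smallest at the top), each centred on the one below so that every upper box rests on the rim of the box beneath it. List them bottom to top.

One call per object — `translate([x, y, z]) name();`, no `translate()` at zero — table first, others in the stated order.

table();
translate([321, 74, 776]) open_box();
translate([338, 79, 986]) open_box_2();
translate([361, 95, 1235]) open_box_3();
translate([365, 113, 1353]) open_box_4();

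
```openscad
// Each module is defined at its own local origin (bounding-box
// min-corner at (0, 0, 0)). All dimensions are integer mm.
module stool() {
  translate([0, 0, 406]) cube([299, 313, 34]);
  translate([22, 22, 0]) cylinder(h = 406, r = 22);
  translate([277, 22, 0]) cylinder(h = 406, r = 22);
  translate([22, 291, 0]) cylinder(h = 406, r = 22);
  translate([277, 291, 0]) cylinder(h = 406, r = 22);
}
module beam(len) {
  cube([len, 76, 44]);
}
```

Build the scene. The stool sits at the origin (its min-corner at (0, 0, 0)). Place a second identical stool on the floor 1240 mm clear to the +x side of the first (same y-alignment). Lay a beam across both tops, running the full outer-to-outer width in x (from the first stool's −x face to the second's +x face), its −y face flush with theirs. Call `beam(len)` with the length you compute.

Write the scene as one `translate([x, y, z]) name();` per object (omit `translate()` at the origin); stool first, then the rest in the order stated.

stool();
translate([1539, 0, 0]) stool();
translate([0, 0, 440]) beam(1838);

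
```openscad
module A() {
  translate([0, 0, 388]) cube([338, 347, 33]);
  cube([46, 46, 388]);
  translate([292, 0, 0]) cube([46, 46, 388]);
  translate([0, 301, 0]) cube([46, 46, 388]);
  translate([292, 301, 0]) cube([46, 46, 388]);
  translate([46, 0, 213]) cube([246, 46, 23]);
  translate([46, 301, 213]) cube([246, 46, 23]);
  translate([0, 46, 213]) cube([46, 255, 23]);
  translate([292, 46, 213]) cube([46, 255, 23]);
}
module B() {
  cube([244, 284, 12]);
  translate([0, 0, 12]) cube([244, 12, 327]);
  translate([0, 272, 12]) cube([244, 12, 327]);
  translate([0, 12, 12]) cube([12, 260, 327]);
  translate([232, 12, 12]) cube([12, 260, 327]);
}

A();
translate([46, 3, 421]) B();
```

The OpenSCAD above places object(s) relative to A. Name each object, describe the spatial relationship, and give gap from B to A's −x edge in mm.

A is a stool. B is an open box. The open box is on top of the stool. The gap from the open box to the stool's −x edge is 46 mm.

The open box's min-x is at 46; the stool's min-x is 0; gap = 46 mm.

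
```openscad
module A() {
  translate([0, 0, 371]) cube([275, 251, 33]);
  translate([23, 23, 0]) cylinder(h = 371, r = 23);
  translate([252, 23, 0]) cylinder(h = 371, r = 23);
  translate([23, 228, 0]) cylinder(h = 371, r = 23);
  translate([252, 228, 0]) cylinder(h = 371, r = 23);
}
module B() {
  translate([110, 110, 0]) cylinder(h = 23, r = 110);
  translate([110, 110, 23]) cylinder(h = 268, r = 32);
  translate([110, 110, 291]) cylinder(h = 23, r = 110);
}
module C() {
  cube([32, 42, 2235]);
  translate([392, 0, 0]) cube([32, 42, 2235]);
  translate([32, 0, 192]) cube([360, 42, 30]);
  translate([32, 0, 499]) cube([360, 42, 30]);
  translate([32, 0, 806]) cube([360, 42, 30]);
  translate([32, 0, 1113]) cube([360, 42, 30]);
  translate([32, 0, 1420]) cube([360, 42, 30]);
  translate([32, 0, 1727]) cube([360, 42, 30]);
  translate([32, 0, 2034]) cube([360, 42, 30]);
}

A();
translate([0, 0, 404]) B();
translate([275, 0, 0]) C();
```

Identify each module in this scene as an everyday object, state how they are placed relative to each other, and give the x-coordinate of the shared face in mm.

A is a stool. B is a spool. C is a ladder. The spool is on top of the stool. The ladder is against the stool's +x side, with their −y faces flush. The x-coordinate of the shared face is 275 mm.

The stool's +x face and the ladder's −x face are both at x = 275 mm.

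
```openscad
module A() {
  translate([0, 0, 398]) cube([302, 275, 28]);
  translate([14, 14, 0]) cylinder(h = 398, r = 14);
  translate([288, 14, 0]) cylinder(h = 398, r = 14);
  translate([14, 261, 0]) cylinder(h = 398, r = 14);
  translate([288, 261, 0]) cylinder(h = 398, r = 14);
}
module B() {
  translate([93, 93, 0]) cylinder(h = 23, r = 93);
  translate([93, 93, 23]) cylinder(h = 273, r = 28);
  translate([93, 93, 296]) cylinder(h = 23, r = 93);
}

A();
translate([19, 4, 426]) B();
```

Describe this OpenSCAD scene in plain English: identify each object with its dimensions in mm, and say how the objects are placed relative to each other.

A is a simple wooden stool: a rectangular seat 302 mm (x) by 275 mm (y), 28 mm thick, top face at z = 426 mm, on four round legs, each 28 mm in diameter. The legs rest on z = 0, each leg's axis is inset half a diameter from the nearest pair of seat edges (so the leg's bounding box is flush with the corner).

B is a spool: two coaxial disc flanges of radius 93 mm and thickness 23 mm, joined by a core cylinder of radius 28 mm and height 273 mm. The lower flange rests on z = 0 and the three cylinders share a vertical axis.

The spool is on top of the stool.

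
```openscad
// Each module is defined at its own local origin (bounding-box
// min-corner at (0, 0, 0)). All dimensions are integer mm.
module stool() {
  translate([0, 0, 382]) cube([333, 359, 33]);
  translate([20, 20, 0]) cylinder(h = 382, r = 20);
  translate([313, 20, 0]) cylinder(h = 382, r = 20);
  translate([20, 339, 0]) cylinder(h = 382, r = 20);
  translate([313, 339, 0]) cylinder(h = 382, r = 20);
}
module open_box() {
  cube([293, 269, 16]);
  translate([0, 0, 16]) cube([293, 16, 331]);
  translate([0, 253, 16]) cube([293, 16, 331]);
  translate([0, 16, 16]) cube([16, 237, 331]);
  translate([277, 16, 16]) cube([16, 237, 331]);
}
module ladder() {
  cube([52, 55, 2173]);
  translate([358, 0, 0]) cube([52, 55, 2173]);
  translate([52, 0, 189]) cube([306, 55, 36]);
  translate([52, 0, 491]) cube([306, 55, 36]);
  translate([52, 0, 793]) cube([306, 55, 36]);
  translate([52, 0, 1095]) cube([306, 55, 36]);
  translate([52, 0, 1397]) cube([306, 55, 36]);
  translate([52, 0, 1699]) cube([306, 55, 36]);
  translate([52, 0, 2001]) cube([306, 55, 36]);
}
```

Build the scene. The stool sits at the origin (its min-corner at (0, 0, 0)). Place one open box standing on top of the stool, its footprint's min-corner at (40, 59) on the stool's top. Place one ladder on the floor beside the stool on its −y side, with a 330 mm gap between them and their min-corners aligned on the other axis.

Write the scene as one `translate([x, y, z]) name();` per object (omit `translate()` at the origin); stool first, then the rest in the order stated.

stool();
translate([40, 59, 415]) open_box();
translate([0, -385, 0]) ladder();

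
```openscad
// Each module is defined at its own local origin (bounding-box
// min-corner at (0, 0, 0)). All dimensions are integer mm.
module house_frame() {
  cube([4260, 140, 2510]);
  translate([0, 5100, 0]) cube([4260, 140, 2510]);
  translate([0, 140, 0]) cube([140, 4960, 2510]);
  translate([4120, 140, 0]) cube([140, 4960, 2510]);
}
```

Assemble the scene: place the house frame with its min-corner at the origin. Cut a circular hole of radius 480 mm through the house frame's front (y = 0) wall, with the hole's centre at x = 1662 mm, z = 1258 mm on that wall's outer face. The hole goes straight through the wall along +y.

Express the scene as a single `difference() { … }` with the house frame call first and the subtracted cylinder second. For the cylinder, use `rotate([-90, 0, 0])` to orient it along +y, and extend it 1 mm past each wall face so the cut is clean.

difference() {
  house_frame();
  translate([1662, -1, 1258]) rotate([-90, 0, 0]) cylinder(h = 142, r = 480);
}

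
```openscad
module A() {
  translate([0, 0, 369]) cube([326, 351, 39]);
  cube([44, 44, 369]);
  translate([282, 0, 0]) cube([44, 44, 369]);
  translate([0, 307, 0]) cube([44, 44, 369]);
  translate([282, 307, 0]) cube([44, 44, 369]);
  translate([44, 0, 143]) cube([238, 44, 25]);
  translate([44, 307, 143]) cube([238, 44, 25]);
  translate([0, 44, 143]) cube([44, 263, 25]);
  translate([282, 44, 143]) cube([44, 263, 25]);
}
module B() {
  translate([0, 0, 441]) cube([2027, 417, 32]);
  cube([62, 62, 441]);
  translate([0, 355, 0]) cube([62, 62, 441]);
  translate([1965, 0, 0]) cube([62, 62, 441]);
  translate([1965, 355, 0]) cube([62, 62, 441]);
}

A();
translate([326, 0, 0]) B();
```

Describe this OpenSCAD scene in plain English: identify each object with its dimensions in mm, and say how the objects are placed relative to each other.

A is a simple wooden stool: a rectangular seat 326 mm (x) by 351 mm (y), 39 mm thick, top face at z = 408 mm, on four square legs, each 44×44 mm in cross-section. The legs rest on z = 0, each flush with a corner of the seat. Four stretchers, 44 mm wide and 25 mm tall, connect adjacent legs with their undersides at z = 143 mm, each running between the inner faces of the legs it joins and aligned with the legs' outer faces on the other axis.

B is a long wooden bench with a 2027 mm (x) × 417 mm (y) seat, 32 mm thick, its top surface 473 mm above the floor. Four 62 mm square legs at the seat corners, flush with the edges, run from z = 0 to the seat underside.

The bench is against the stool's +x side, with their −y faces flush.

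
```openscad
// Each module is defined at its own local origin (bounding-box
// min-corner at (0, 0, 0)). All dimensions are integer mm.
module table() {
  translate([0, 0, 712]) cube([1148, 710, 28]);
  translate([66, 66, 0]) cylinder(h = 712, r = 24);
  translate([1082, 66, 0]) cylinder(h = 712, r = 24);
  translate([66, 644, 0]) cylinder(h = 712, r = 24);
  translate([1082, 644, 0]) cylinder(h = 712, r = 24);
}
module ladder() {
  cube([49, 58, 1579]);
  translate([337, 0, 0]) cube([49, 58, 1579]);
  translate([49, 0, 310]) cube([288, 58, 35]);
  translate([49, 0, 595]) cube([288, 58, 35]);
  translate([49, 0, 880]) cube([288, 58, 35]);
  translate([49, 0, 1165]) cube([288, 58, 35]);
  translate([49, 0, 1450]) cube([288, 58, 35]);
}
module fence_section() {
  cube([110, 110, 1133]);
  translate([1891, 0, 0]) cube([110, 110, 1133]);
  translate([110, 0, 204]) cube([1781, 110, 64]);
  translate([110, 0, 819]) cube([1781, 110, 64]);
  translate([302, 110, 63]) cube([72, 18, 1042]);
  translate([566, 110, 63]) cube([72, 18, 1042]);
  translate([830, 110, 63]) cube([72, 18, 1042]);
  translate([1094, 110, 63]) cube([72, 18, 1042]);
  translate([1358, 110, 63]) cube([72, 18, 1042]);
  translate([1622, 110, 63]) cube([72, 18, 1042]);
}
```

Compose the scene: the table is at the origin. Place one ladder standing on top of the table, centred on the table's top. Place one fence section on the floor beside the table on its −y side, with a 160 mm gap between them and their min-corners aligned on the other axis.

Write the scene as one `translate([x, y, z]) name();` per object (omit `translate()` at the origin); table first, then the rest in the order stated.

table();
translate([381, 326, 740]) ladder();
translate([0, -288, 0]) fence_section();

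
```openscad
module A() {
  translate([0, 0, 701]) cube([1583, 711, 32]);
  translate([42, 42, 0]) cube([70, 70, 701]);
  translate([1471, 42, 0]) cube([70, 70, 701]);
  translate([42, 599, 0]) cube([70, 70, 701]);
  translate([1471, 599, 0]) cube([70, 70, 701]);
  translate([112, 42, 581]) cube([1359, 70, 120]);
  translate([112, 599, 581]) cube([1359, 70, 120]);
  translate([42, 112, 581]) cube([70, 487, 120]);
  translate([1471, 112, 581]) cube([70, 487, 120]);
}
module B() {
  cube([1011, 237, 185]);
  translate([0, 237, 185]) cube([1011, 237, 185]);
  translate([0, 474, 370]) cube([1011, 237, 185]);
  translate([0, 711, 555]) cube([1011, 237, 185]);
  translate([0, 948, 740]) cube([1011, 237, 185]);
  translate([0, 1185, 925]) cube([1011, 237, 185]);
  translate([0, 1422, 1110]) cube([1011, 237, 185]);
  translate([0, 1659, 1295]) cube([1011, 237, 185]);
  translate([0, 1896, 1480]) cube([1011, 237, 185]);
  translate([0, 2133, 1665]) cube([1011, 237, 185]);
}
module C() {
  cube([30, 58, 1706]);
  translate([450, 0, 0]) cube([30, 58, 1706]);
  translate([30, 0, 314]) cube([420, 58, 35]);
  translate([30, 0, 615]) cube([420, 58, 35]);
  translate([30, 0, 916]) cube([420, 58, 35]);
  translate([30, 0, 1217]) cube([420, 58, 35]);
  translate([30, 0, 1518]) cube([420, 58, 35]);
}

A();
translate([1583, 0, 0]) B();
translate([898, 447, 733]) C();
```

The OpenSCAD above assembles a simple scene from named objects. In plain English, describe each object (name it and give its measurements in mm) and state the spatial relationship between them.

A is a table with a 1583×711 mm rectangular top, 32 mm thick, top surface at z = 733 mm, supported by four 70×70 mm square legs, each inset 42 mm from the nearest pair of top edges, running from the floor. Four apron rails, 70 mm thick and 120 mm tall, run between adjacent legs with their top edges flush with the underside of the top and their outer faces flush with the legs' outer faces.

B is a straight staircase of 10 solid steps. Each step is 1011 mm wide (x), 237 mm deep (y, the going) and 185 mm tall (the rise). The first step rests on the floor; each subsequent step sits one going further in +y and one rise higher in +z, directly behind and above the previous step with no overlap.

C is a wooden ladder with two side rails of 30×58 mm section and 1706 mm height, set 480 mm apart overall. Between them run 5 rectangular rungs (58 mm deep, 35 mm thick), front faces flush with the rails' −y face. The bottom of the first rung is 314 mm above the floor and each subsequent rung is 301 mm higher than the one below.

The staircase is against the table's +x side, with their −y faces flush. The ladder is on top of the table.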